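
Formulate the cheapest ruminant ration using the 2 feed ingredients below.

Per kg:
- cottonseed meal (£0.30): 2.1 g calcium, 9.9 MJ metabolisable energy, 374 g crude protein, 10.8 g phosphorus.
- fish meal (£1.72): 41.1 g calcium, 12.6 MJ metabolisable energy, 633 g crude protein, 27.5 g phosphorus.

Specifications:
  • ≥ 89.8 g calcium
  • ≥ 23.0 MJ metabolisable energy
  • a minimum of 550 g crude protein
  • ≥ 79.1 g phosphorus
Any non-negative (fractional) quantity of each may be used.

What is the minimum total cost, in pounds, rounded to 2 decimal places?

£4.19

Let x1 = kg of cottonseed meal, x2 = kg of fish meal.
Minimize 0.3x1 + 1.72x2 subject to:
  2.1x1 + 41.1x2 ≥ 89.8   (calcium)
  9.9x1 + 12.6x2 ≥ 23   (metabolisable energy)
  374x1 + 633x2 ≥ 550   (crude protein)
  10.8x1 + 27.5x2 ≥ 79.1   (phosphorus)
  x1, x2 ≥ 0.
Both inputs are positive at the optimum. Binding constraints: calcium and phosphorus.
That vertex is x1 = 2.024, x2 = 2.082.
Total cost: 0.3·2.024 + 1.72·2.082 = 4.1882.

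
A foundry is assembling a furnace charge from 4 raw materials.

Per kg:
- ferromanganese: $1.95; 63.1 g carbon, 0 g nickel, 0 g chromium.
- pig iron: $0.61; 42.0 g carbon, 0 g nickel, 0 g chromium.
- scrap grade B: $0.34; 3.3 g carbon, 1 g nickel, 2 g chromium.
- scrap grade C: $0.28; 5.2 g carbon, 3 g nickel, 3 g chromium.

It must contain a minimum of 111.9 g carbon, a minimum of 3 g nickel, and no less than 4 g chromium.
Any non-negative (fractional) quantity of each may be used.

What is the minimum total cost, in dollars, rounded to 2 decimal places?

Set it up as a linear program. Let x1 = kg of ferromanganese, x2 = kg of pig iron, x3 = kg of scrap grade B, x4 = kg of scrap grade C.
min 1.95x1 + 0.61x2 + 0.34x3 + 0.28x4 s.t.:
  63.1x1 + 42x2 + 3.3x3 + 5.2x4 ≥ 111.9   (carbon)
  1x3 + 3x4 ≥ 3   (nickel)
  2x3 + 3x4 ≥ 4   (chromium)
  x1, x2, x3, x4 ≥ 0.
The cheapest feasible vertex uses only pig iron, scrap grade C; ferromanganese, scrap grade B are not used. There the carbon and chromium constraints are tight.
So pig iron = 2.499 kg, scrap grade C = 1.333 kg.
Objective = 0.61·2.499 + 0.28·1.333 = 1.8976.

$1.90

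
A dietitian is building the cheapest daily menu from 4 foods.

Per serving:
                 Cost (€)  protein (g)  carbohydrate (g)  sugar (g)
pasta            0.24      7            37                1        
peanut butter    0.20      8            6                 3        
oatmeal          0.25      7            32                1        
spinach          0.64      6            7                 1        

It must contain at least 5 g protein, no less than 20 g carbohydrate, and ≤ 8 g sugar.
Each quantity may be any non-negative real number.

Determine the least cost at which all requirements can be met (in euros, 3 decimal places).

€0.158

Treat it as an LP. Let x1 = servings of pasta, x2 = servings of peanut butter, x3 = servings of oatmeal, x4 = servings of spinach.
min 0.24x1 + 0.2x2 + 0.25x3 + 0.64x4 subject to:
  7x1 + 8x2 + 7x3 + 6x4 ≥ 5   (protein)
  37x1 + 6x2 + 32x3 + 7x4 ≥ 20   (carbohydrate)
  1x1 + 3x2 + 1x3 + 1x4 ≤ 8   (sugar)
  x1, x2, x3, x4 ≥ 0.
The minimum-cost mix takes nothing from oatmeal, spinach — only pasta, peanut butter. The protein and carbohydrate requirements are met with equality.
That vertex is x1 = 0.5118, x2 = 0.1772.
Objective = 0.24·0.5118 + 0.2·0.1772 = 0.15827.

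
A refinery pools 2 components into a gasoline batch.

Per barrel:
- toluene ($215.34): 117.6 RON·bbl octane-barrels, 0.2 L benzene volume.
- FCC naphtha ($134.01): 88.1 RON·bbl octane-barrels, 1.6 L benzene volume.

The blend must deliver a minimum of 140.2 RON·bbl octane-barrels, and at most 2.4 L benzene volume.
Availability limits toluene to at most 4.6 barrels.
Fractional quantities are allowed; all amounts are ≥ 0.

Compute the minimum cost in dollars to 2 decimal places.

$216.01

Let x1 = barrels of toluene, x2 = barrels of FCC naphtha.
min 215.34x1 + 134.01x2 subject to:
  117.6x1 + 88.1x2 ≥ 140.2   (octane-barrels)
  0.2x1 + 1.6x2 ≤ 2.4   (benzene volume)
  x1 ≤ 4.6
  x1, x2 ≥ 0.
Both inputs are positive at the optimum. Binding constraints: octane-barrels and benzene volume.
Solving gives x1 = 0.0755248, x2 = 1.49056.
Cost = 215.34·0.0755248 + 134.01·1.49056 = 216.0135.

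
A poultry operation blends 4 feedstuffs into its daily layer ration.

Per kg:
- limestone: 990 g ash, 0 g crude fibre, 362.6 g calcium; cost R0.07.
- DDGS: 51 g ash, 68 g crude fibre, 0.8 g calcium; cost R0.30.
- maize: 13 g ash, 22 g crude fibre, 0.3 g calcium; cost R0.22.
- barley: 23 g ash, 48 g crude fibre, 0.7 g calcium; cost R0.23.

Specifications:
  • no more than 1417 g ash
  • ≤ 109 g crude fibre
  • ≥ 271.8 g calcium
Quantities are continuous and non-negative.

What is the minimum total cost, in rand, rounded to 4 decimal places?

Let x1 = kg of limestone, x2 = kg of DDGS, x3 = kg of maize, x4 = kg of barley.
Minimize 0.07x1 + 0.3x2 + 0.22x3 + 0.23x4 s.t.:
  990x1 + 51x2 + 13x3 + 23x4 ≤ 1417   (ash)
  68x2 + 22x3 + 48x4 ≤ 109   (crude fibre)
  362.6x1 + 0.8x2 + 0.3x3 + 0.7x4 ≥ 271.8   (calcium)
  x1, x2, x3, x4 ≥ 0.
The cheapest feasible vertex uses only limestone; DDGS, maize, barley are not used. The calcium requirement is met with equality.
So limestone = 0.7496 kg.
Hence cost = 0.07·0.7496 = R0.052472.

R0.0525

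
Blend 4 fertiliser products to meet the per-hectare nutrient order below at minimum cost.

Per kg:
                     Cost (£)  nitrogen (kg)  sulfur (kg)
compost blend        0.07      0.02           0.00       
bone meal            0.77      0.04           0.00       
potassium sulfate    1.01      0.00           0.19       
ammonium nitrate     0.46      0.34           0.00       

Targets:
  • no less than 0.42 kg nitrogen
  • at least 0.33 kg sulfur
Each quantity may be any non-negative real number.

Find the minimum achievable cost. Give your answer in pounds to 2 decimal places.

£2.32

Let x1 = kg of compost blend, x2 = kg of bone meal, x3 = kg of potassium sulfate, x4 = kg of ammonium nitrate.
min 0.07x1 + 0.77x2 + 1.01x3 + 0.46x4 subject to:
  0.02x1 + 0.04x2 + 0.34x4 ≥ 0.42   (nitrogen)
  0.19x3 ≥ 0.33   (sulfur)
  x1, x2, x3, x4 ≥ 0.
The minimum-cost mix takes nothing from compost blend, bone meal — only potassium sulfate, ammonium nitrate. There the nitrogen and sulfur constraints are tight.
That vertex is x3 = 1.737, x4 = 1.235.
Hence cost = 1.01·1.737 + 0.46·1.235 = £2.3225.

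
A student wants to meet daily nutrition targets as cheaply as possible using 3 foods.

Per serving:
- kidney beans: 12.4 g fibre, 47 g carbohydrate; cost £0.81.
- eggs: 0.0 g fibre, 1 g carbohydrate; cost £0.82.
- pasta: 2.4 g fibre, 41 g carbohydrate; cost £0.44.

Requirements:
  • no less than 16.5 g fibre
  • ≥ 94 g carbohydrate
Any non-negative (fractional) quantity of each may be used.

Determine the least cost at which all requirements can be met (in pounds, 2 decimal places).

Let x1 = servings of kidney beans, x2 = servings of eggs, x3 = servings of pasta.
Minimize 0.81x1 + 0.82x2 + 0.44x3 subject to:
  12.4x1 + 2.4x3 ≥ 16.5   (fibre)
  47x1 + 1x2 + 41x3 ≥ 94   (carbohydrate)
  x1, x2, x3 ≥ 0.
At the optimum only kidney beans, pasta are positive (eggs = 0). There the fibre and carbohydrate constraints are tight.
So kidney beans = 1.14 servings, pasta = 0.9861 servings.
Cost = 0.81·1.14 + 0.44·0.9861 = 1.3573.

£1.36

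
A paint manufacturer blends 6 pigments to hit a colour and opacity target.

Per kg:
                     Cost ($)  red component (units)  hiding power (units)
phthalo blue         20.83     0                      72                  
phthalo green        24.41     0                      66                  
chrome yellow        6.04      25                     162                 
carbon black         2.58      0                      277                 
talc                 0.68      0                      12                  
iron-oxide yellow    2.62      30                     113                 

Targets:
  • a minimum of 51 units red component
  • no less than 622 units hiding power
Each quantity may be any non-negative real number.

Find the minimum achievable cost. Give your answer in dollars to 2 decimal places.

$8.46

Treat it as an LP. Let x1 = kg of phthalo blue, x2 = kg of phthalo green, x3 = kg of chrome yellow, x4 = kg of carbon black, x5 = kg of talc, x6 = kg of iron-oxide yellow.
Minimise 20.83x1 + 24.41x2 + 6.04x3 + 2.58x4 + 0.68x5 + 2.62x6 with:
  25x3 + 30x6 ≥ 51   (red component)
  72x1 + 66x2 + 162x3 + 277x4 + 12x5 + 113x6 ≥ 622   (hiding power)
  x1, x2, x3, x4, x5, x6 ≥ 0.
The optimal basis is {carbon black, iron-oxide yellow}; phthalo blue, phthalo green, chrome yellow, talc drop out. The red component and hiding power requirements are met with equality.
That vertex is x4 = 1.552, x6 = 1.7.
Cost = 2.58·1.552 + 2.62·1.7 = 8.4582.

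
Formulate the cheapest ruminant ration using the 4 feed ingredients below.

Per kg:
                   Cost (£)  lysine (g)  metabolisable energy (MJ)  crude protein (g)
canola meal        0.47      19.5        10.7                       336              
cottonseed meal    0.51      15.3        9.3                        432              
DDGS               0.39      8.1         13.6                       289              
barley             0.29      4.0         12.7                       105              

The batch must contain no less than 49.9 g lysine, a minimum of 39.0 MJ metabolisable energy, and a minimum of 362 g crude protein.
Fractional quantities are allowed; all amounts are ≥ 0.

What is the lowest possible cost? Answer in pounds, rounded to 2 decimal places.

Set it up as a linear program. Let x1 = kg of canola meal, x2 = kg of cottonseed meal, x3 = kg of DDGS, x4 = kg of barley.
Minimise 0.47x1 + 0.51x2 + 0.39x3 + 0.29x4 with:
  19.5x1 + 15.3x2 + 8.1x3 + 4x4 ≥ 49.9   (lysine)
  10.7x1 + 9.3x2 + 13.6x3 + 12.7x4 ≥ 39   (metabolisable energy)
  336x1 + 432x2 + 289x3 + 105x4 ≥ 362   (crude protein)
  x1, x2, x3, x4 ≥ 0.
At the optimum only canola meal, barley are positive (cottonseed meal, DDGS = 0). The lysine and metabolisable energy requirements are met with equality.
Solving gives x1 = 2.332, x4 = 1.106.
Total cost: 0.47·2.332 + 0.29·1.106 = 1.4168.

£1.42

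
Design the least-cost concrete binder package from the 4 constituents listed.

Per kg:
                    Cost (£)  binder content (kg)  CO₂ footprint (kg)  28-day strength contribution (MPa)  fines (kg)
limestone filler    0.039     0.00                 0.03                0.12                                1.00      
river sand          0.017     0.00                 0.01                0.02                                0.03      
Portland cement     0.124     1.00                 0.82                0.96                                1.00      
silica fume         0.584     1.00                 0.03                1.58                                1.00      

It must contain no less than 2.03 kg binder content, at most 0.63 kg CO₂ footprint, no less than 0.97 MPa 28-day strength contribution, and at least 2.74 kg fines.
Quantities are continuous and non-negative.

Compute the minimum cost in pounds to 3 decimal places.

Let x1 = kg of limestone filler, x2 = kg of river sand, x3 = kg of Portland cement, x4 = kg of silica fume.
min 0.039x1 + 0.017x2 + 0.124x3 + 0.584x4 s.t.:
  1x3 + 1x4 ≥ 2.03   (binder content)
  0.03x1 + 0.01x2 + 0.82x3 + 0.03x4 ≤ 0.63   (CO₂ footprint)
  0.12x1 + 0.02x2 + 0.96x3 + 1.58x4 ≥ 0.97   (28-day strength contribution)
  1x1 + 0.03x2 + 1x3 + 1x4 ≥ 2.74   (fines)
  x1, x2, x3, x4 ≥ 0.
At the optimum only limestone filler, Portland cement, silica fume are positive (river sand = 0). The binder content, CO₂ footprint, fines requirements are met with equality.
Solving gives x1 = 0.71, x3 = 0.6934, x4 = 1.337.
Total cost: 0.039·0.71 + 0.124·0.6934 + 0.584·1.337 = 0.89448.

£0.894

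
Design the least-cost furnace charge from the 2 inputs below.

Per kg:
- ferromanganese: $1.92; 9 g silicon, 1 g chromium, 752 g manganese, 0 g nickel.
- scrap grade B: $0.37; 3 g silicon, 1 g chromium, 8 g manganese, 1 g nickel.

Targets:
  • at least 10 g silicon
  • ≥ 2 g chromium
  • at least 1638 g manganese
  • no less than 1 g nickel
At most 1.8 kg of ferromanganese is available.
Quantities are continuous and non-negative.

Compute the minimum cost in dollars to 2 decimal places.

Treat it as an LP. Let x1 = kg of ferromanganese, x2 = kg of scrap grade B.
min 1.92x1 + 0.37x2 subject to:
  9x1 + 3x2 ≥ 10   (silicon)
  1x1 + 1x2 ≥ 2   (chromium)
  752x1 + 8x2 ≥ 1638   (manganese)
  1x2 ≥ 1   (nickel)
  x1 ≤ 1.8
  x1, x2 ≥ 0.
Both inputs are positive at the optimum. There the manganese and the ferromanganese cap constraints are tight.
Solving gives x1 = 1.8, x2 = 35.55.
Objective = 1.92·1.8 + 0.37·35.55 = 16.6095.

$16.61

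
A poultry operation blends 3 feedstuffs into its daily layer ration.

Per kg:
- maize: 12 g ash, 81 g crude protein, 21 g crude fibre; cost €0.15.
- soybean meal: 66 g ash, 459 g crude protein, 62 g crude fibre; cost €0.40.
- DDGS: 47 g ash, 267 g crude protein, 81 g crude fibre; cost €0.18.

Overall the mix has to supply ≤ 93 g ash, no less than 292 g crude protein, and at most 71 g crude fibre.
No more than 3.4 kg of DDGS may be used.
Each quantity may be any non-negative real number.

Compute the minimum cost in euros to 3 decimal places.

€0.217

This is a linear program. Let x1 = kg of maize, x2 = kg of soybean meal, x3 = kg of DDGS.
Minimize 0.15x1 + 0.4x2 + 0.18x3 subject to:
  12x1 + 66x2 + 47x3 ≤ 93   (ash)
  81x1 + 459x2 + 267x3 ≥ 292   (crude protein)
  21x1 + 62x2 + 81x3 ≤ 71   (crude fibre)
  x3 ≤ 3.4
  x1, x2, x3 ≥ 0.
The cheapest feasible vertex uses only soybean meal, DDGS; maize is not used. There the crude protein and crude fibre constraints are tight.
That vertex is x2 = 0.2276, x3 = 0.7023.
Total cost: 0.4·0.2276 + 0.18·0.7023 = 0.21745.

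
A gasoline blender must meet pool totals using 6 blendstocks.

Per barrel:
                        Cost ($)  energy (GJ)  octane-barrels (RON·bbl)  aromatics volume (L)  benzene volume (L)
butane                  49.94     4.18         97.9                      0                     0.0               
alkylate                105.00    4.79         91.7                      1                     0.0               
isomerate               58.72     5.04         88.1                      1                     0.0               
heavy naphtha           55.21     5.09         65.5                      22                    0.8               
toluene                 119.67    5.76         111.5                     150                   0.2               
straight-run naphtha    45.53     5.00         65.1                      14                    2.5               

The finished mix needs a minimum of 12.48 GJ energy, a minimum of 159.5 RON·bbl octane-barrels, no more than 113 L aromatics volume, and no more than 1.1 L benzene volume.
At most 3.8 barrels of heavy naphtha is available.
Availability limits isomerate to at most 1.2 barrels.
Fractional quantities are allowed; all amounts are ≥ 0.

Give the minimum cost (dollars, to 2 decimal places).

$139.77

Let x1 = barrels of butane, x2 = barrels of alkylate, x3 = barrels of isomerate, x4 = barrels of heavy naphtha, x5 = barrels of toluene, x6 = barrels of straight-run naphtha.
Minimise 49.94x1 + 105x2 + 58.72x3 + 55.21x4 + 119.67x5 + 45.53x6 with:
  4.18x1 + 4.79x2 + 5.04x3 + 5.09x4 + 5.76x5 + 5x6 ≥ 12.48   (energy)
  97.9x1 + 91.7x2 + 88.1x3 + 65.5x4 + 111.5x5 + 65.1x6 ≥ 159.5   (octane-barrels)
  1x2 + 1x3 + 22x4 + 150x5 + 14x6 ≤ 113   (aromatics volume)
  0.8x4 + 0.2x5 + 2.5x6 ≤ 1.1   (benzene volume)
  x4 ≤ 3.8
  x3 ≤ 1.2
  x1, x2, x3, x4, x5, x6 ≥ 0.
At the optimum only isomerate, heavy naphtha are positive (butane, alkylate, toluene, straight-run naphtha = 0). Binding constraints: energy and benzene volume.
Optimal quantities: isomerate = 1.0875 barrels, heavy naphtha = 1.375 barrels.
Hence cost = 58.72·1.0875 + 55.21·1.375 = $139.7718.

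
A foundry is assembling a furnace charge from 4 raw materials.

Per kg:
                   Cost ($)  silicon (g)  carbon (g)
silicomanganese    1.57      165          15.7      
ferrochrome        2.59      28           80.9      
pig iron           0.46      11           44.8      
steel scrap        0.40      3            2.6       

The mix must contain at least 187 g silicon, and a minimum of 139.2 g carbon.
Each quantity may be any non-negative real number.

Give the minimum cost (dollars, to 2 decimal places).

$2.77

Set it up as a linear program. Let x1 = kg of silicomanganese, x2 = kg of ferrochrome, x3 = kg of pig iron, x4 = kg of steel scrap.
Minimize 1.57x1 + 2.59x2 + 0.46x3 + 0.4x4 s.t.:
  165x1 + 28x2 + 11x3 + 3x4 ≥ 187   (silicon)
  15.7x1 + 80.9x2 + 44.8x3 + 2.6x4 ≥ 139.2   (carbon)
  x1, x2, x3, x4 ≥ 0.
The optimal basis is {silicomanganese, pig iron}; ferrochrome, steel scrap drop out. Binding constraints: silicon and carbon.
So silicomanganese = 0.9483 kg, pig iron = 2.775 kg.
Hence cost = 1.57·0.9483 + 0.46·2.775 = $2.7653.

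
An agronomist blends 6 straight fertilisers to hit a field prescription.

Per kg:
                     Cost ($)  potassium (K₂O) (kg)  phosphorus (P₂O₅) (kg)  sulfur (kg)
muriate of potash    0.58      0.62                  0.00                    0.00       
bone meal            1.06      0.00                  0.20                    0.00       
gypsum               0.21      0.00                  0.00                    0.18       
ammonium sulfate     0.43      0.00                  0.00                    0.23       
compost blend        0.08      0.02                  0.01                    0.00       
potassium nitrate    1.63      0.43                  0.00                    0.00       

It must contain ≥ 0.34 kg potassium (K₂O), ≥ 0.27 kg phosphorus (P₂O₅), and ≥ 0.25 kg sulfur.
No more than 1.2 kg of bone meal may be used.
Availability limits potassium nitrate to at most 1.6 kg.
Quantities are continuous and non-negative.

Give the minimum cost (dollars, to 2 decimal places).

This is a linear program. Let x1 = kg of muriate of potash, x2 = kg of bone meal, x3 = kg of gypsum, x4 = kg of ammonium sulfate, x5 = kg of compost blend, x6 = kg of potassium nitrate.
min 0.58x1 + 1.06x2 + 0.21x3 + 0.43x4 + 0.08x5 + 1.63x6 subject to:
  0.62x1 + 0.02x5 + 0.43x6 ≥ 0.34   (potassium (K₂O))
  0.2x2 + 0.01x5 ≥ 0.27   (phosphorus (P₂O₅))
  0.18x3 + 0.23x4 ≥ 0.25   (sulfur)
  x2 ≤ 1.2
  x6 ≤ 1.6
  x1, x2, x3, x4, x5, x6 ≥ 0.
The minimum-cost mix takes nothing from ammonium sulfate, potassium nitrate — only muriate of potash, bone meal, gypsum, compost blend. There the potassium (K₂O), phosphorus (P₂O₅), sulfur, the bone meal cap constraints are tight.
So muriate of potash = 0.4516 kg, bone meal = 1.2 kg, gypsum = 1.389 kg, compost blend = 3 kg.
Hence cost = 0.58·0.4516 + 1.06·1.2 + 0.21·1.389 + 0.08·3 = $2.0656.

$2.07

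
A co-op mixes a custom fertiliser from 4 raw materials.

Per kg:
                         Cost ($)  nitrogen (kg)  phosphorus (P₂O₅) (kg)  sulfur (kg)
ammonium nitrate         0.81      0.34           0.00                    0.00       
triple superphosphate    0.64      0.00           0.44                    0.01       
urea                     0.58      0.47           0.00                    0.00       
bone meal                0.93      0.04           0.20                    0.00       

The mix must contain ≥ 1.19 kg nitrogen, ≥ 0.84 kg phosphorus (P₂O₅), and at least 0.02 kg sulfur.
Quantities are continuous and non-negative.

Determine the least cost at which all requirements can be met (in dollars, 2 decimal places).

$2.75

Let x1 = kg of ammonium nitrate, x2 = kg of triple superphosphate, x3 = kg of urea, x4 = kg of bone meal.
Minimise 0.81x1 + 0.64x2 + 0.58x3 + 0.93x4 with:
  0.34x1 + 0.47x3 + 0.04x4 ≥ 1.19   (nitrogen)
  0.44x2 + 0.2x4 ≥ 0.84   (phosphorus (P₂O₅))
  0.01x2 ≥ 0.02   (sulfur)
  x1, x2, x3, x4 ≥ 0.
The optimal basis is {triple superphosphate, urea}; ammonium nitrate, bone meal drop out. Binding constraints: nitrogen and sulfur.
Optimal quantities: triple superphosphate = 2 kg, urea = 2.532 kg.
Total cost: 0.64·2 + 0.58·2.532 = 2.7486.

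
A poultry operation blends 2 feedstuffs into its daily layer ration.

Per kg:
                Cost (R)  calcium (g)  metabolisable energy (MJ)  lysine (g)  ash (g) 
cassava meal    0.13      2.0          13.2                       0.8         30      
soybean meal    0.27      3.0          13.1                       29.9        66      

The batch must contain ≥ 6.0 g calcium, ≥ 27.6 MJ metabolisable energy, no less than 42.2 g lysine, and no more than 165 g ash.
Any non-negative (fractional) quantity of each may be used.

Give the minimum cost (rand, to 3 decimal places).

R0.494

Let x1 = kg of cassava meal, x2 = kg of soybean meal.
min 0.13x1 + 0.27x2 with:
  2x1 + 3x2 ≥ 6   (calcium)
  13.2x1 + 13.1x2 ≥ 27.6   (metabolisable energy)
  0.8x1 + 29.9x2 ≥ 42.2   (lysine)
  30x1 + 66x2 ≤ 165   (ash)
  x1, x2 ≥ 0.
Both inputs are positive at the optimum. Binding constraints: calcium and lysine.
Solving gives x1 = 0.9199, x2 = 1.387.
Cost = 0.13·0.9199 + 0.27·1.387 = 0.49408.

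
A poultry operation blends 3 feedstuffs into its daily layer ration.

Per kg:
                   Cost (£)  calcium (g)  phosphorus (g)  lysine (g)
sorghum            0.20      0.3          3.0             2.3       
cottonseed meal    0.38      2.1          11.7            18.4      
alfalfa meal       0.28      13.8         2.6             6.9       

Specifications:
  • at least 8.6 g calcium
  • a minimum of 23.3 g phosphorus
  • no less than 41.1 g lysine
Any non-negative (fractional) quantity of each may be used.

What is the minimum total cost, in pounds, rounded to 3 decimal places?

£0.890

This is a linear program. Let x1 = kg of sorghum, x2 = kg of cottonseed meal, x3 = kg of alfalfa meal.
min 0.2x1 + 0.38x2 + 0.28x3 with:
  0.3x1 + 2.1x2 + 13.8x3 ≥ 8.6   (calcium)
  3x1 + 11.7x2 + 2.6x3 ≥ 23.3   (phosphorus)
  2.3x1 + 18.4x2 + 6.9x3 ≥ 41.1   (lysine)
  x1, x2, x3 ≥ 0.
The cheapest feasible vertex uses only cottonseed meal, alfalfa meal; sorghum is not used. Binding constraints: calcium and lysine.
So cottonseed meal = 2.121 kg, alfalfa meal = 0.3004 kg.
Hence cost = 0.38·2.121 + 0.28·0.3004 = £0.89009.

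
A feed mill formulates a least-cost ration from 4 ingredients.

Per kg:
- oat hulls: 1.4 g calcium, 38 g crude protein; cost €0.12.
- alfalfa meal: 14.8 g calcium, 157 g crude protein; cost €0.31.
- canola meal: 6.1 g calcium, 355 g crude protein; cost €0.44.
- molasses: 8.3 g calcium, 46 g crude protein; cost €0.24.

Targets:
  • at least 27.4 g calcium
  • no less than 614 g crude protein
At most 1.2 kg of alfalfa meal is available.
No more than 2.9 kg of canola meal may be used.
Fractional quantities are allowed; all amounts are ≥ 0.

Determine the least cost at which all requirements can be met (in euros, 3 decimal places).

Let x1 = kg of oat hulls, x2 = kg of alfalfa meal, x3 = kg of canola meal, x4 = kg of molasses.
min 0.12x1 + 0.31x2 + 0.44x3 + 0.24x4 with:
  1.4x1 + 14.8x2 + 6.1x3 + 8.3x4 ≥ 27.4   (calcium)
  38x1 + 157x2 + 355x3 + 46x4 ≥ 614   (crude protein)
  x2 ≤ 1.2
  x3 ≤ 2.9
  x1, x2, x3, x4 ≥ 0.
The minimum-cost mix takes nothing from oat hulls — only alfalfa meal, canola meal, molasses. There the calcium, crude protein, the alfalfa meal cap constraints are tight.
Optimal quantities: alfalfa meal = 1.2 kg, canola meal = 1.159 kg, molasses = 0.3099 kg.
Objective = 0.31·1.2 + 0.44·1.159 + 0.24·0.3099 = 0.95634.

€0.956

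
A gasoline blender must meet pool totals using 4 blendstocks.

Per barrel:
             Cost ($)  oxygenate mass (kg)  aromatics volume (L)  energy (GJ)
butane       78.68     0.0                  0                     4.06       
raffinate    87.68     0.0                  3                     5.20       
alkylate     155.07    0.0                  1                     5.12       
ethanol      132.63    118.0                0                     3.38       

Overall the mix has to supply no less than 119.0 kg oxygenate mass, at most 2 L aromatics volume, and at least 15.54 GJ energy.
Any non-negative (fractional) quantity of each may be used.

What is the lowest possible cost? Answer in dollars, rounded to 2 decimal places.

Let x1 = barrels of butane, x2 = barrels of raffinate, x3 = barrels of alkylate, x4 = barrels of ethanol.
min 78.68x1 + 87.68x2 + 155.07x3 + 132.63x4 subject to:
  118x4 ≥ 119   (oxygenate mass)
  3x2 + 1x3 ≤ 2   (aromatics volume)
  4.06x1 + 5.2x2 + 5.12x3 + 3.38x4 ≥ 15.54   (energy)
  x1, x2, x3, x4 ≥ 0.
At the optimum only butane, raffinate, ethanol are positive (alkylate = 0). There the oxygenate mass, aromatics volume, energy constraints are tight.
So butane = 2.13416 barrels, raffinate = 0.666667 barrels, ethanol = 1.00847 barrels.
Total cost: 78.68·2.13416 + 87.68·0.666667 + 132.63·1.00847 = 360.1224.

$360.12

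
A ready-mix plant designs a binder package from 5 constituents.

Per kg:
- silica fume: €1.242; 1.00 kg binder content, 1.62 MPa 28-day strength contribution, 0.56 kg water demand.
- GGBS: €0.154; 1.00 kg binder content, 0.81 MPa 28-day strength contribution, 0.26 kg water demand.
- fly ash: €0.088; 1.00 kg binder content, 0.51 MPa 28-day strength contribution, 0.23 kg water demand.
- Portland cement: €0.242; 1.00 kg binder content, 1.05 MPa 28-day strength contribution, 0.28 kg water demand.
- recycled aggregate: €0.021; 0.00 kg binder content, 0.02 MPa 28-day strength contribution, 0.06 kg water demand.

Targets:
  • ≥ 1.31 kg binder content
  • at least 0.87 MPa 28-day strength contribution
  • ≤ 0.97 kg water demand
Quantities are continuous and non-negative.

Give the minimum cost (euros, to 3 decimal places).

€0.150

This is a linear program. Let x1 = kg of silica fume, x2 = kg of GGBS, x3 = kg of fly ash, x4 = kg of Portland cement, x5 = kg of recycled aggregate.
Minimize 1.242x1 + 0.154x2 + 0.088x3 + 0.242x4 + 0.021x5 s.t.:
  1x1 + 1x2 + 1x3 + 1x4 ≥ 1.31   (binder content)
  1.62x1 + 0.81x2 + 0.51x3 + 1.05x4 + 0.02x5 ≥ 0.87   (28-day strength contribution)
  0.56x1 + 0.26x2 + 0.23x3 + 0.28x4 + 0.06x5 ≤ 0.97   (water demand)
  x1, x2, x3, x4, x5 ≥ 0.
The minimum-cost mix takes nothing from silica fume, GGBS, Portland cement, recycled aggregate — only fly ash. Binding constraint: 28-day strength contribution.
So fly ash = 1.706 kg.
Total cost: 0.088·1.706 = 0.15013.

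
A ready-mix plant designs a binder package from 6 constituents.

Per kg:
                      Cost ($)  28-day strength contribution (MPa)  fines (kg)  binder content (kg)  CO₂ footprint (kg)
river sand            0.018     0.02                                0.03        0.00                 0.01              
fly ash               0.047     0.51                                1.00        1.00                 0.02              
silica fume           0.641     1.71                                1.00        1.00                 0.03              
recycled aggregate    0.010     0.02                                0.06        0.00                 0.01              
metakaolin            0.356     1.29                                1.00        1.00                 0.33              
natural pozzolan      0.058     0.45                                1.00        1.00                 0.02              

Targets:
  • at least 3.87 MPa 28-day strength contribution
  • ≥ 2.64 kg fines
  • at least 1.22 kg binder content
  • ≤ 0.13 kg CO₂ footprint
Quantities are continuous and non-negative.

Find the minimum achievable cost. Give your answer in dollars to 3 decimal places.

$0.641

Let x1 = kg of river sand, x2 = kg of fly ash, x3 = kg of silica fume, x4 = kg of recycled aggregate, x5 = kg of metakaolin, x6 = kg of natural pozzolan.
Minimise 0.018x1 + 0.047x2 + 0.641x3 + 0.01x4 + 0.356x5 + 0.058x6 s.t.:
  0.02x1 + 0.51x2 + 1.71x3 + 0.02x4 + 1.29x5 + 0.45x6 ≥ 3.87   (28-day strength contribution)
  0.03x1 + 1x2 + 1x3 + 0.06x4 + 1x5 + 1x6 ≥ 2.64   (fines)
  1x2 + 1x3 + 1x5 + 1x6 ≥ 1.22   (binder content)
  0.01x1 + 0.02x2 + 0.03x3 + 0.01x4 + 0.33x5 + 0.02x6 ≤ 0.13   (CO₂ footprint)
  x1, x2, x3, x4, x5, x6 ≥ 0.
The cheapest feasible vertex uses only fly ash, silica fume; river sand, recycled aggregate, metakaolin, natural pozzolan are not used. The 28-day strength contribution and CO₂ footprint requirements are met with equality.
Optimal quantities: fly ash = 5.619 kg, silica fume = 0.5873 kg.
Hence cost = 0.047·5.619 + 0.641·0.5873 = $0.64055.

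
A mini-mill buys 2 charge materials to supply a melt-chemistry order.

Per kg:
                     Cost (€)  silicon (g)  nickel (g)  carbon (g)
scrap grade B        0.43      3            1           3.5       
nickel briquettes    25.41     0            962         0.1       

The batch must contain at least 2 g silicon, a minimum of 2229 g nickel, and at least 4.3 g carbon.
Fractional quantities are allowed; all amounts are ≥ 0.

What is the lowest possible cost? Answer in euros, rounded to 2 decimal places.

Treat it as an LP. Let x1 = kg of scrap grade B, x2 = kg of nickel briquettes.
Minimize 0.43x1 + 25.41x2 subject to:
  3x1 ≥ 2   (silicon)
  1x1 + 962x2 ≥ 2229   (nickel)
  3.5x1 + 0.1x2 ≥ 4.3   (carbon)
  x1, x2 ≥ 0.
Both inputs are positive at the optimum. There the nickel and carbon constraints are tight.
That vertex is x1 = 1.162, x2 = 2.316.
Total cost: 0.43·1.162 + 25.41·2.316 = 59.3492.

€59.35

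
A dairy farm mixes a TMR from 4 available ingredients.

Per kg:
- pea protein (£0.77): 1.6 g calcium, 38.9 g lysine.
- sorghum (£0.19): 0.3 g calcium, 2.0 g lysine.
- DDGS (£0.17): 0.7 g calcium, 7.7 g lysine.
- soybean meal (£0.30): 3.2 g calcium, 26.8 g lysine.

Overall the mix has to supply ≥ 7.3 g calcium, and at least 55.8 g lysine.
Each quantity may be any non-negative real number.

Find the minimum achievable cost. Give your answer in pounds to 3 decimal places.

Let x1 = kg of pea protein, x2 = kg of sorghum, x3 = kg of DDGS, x4 = kg of soybean meal.
Minimise 0.77x1 + 0.19x2 + 0.17x3 + 0.3x4 subject to:
  1.6x1 + 0.3x2 + 0.7x3 + 3.2x4 ≥ 7.3   (calcium)
  38.9x1 + 2x2 + 7.7x3 + 26.8x4 ≥ 55.8   (lysine)
  x1, x2, x3, x4 ≥ 0.
At the optimum only soybean meal is positive (pea protein, sorghum, DDGS = 0). There the calcium constraint is tight.
That vertex is x4 = 2.281.
Objective = 0.3·2.281 = 0.68430.

£0.684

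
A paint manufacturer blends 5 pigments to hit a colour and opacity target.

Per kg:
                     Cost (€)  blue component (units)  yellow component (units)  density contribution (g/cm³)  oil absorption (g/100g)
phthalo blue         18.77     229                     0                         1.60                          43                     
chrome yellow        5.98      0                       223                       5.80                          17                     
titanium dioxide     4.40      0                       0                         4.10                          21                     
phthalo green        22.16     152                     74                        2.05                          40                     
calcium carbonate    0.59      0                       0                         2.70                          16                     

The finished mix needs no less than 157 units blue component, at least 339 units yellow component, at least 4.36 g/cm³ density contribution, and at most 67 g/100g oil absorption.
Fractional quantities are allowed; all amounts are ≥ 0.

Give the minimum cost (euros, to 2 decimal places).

Let x1 = kg of phthalo blue, x2 = kg of chrome yellow, x3 = kg of titanium dioxide, x4 = kg of phthalo green, x5 = kg of calcium carbonate.
Minimize 18.77x1 + 5.98x2 + 4.4x3 + 22.16x4 + 0.59x5 s.t.:
  229x1 + 152x4 ≥ 157   (blue component)
  223x2 + 74x4 ≥ 339   (yellow component)
  1.6x1 + 5.8x2 + 4.1x3 + 2.05x4 + 2.7x5 ≥ 4.36   (density contribution)
  43x1 + 17x2 + 21x3 + 40x4 + 16x5 ≤ 67   (oil absorption)
  x1, x2, x3, x4, x5 ≥ 0.
The optimal basis is {phthalo blue, chrome yellow}; titanium dioxide, phthalo green, calcium carbonate drop out. There the blue component and yellow component constraints are tight.
So phthalo blue = 0.6856 kg, chrome yellow = 1.52 kg.
Hence cost = 18.77·0.6856 + 5.98·1.52 = €21.9583.

€21.96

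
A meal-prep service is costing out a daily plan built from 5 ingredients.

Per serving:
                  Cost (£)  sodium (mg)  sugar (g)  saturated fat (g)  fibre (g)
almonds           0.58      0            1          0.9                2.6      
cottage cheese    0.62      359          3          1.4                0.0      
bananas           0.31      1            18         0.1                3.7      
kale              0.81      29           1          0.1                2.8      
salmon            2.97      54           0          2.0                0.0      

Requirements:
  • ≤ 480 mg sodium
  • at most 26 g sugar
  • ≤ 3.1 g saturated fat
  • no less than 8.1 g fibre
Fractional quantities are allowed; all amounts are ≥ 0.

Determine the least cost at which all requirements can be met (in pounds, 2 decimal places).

Treat it as an LP. Let x1 = servings of almonds, x2 = servings of cottage cheese, x3 = servings of bananas, x4 = servings of kale, x5 = servings of salmon.
Minimize 0.58x1 + 0.62x2 + 0.31x3 + 0.81x4 + 2.97x5 s.t.:
  359x2 + 1x3 + 29x4 + 54x5 ≤ 480   (sodium)
  1x1 + 3x2 + 18x3 + 1x4 ≤ 26   (sugar)
  0.9x1 + 1.4x2 + 0.1x3 + 0.1x4 + 2x5 ≤ 3.1   (saturated fat)
  2.6x1 + 3.7x3 + 2.8x4 ≥ 8.1   (fibre)
  x1, x2, x3, x4, x5 ≥ 0.
The cheapest feasible vertex uses only almonds, bananas; cottage cheese, kale, salmon are not used. The sugar and fibre requirements are met with equality.
Solving gives x1 = 1.151, x3 = 1.381.
Hence cost = 0.58·1.151 + 0.31·1.381 = £1.0957.

£1.10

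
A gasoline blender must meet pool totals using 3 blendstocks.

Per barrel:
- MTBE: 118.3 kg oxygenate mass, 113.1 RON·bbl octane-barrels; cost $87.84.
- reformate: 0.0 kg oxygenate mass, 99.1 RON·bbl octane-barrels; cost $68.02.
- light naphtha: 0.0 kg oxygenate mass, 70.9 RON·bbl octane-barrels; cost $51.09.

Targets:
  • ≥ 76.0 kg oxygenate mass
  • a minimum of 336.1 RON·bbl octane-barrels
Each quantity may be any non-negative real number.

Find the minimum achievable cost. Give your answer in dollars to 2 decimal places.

Let x1 = barrels of MTBE, x2 = barrels of reformate, x3 = barrels of light naphtha.
Minimise 87.84x1 + 68.02x2 + 51.09x3 subject to:
  118.3x1 ≥ 76   (oxygenate mass)
  113.1x1 + 99.1x2 + 70.9x3 ≥ 336.1   (octane-barrels)
  x1, x2, x3 ≥ 0.
The cheapest feasible vertex uses only MTBE, reformate; light naphtha is not used. There the oxygenate mass and octane-barrels constraints are tight.
So MTBE = 0.64243 barrels, reformate = 2.6583 barrels.
Cost = 87.84·0.64243 + 68.02·2.6583 = 237.2486.

$237.25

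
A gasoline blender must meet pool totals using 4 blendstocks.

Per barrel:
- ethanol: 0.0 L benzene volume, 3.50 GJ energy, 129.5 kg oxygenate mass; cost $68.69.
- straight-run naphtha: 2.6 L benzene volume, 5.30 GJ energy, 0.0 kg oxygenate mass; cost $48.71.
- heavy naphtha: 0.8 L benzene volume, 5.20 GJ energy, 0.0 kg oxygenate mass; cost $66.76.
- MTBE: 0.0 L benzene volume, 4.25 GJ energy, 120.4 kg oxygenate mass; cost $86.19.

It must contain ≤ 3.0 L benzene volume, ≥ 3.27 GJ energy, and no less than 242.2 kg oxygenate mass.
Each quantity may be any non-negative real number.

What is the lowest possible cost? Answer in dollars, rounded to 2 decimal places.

$128.47

This is a linear program. Let x1 = barrels of ethanol, x2 = barrels of straight-run naphtha, x3 = barrels of heavy naphtha, x4 = barrels of MTBE.
Minimize 68.69x1 + 48.71x2 + 66.76x3 + 86.19x4 with:
  2.6x2 + 0.8x3 ≤ 3   (benzene volume)
  3.5x1 + 5.3x2 + 5.2x3 + 4.25x4 ≥ 3.27   (energy)
  129.5x1 + 120.4x4 ≥ 242.2   (oxygenate mass)
  x1, x2, x3, x4 ≥ 0.
The optimal basis is {ethanol}; straight-run naphtha, heavy naphtha, MTBE drop out. There the oxygenate mass constraint is tight.
Optimal quantities: ethanol = 1.8703 barrels.
Total cost: 68.69·1.8703 = 128.4709.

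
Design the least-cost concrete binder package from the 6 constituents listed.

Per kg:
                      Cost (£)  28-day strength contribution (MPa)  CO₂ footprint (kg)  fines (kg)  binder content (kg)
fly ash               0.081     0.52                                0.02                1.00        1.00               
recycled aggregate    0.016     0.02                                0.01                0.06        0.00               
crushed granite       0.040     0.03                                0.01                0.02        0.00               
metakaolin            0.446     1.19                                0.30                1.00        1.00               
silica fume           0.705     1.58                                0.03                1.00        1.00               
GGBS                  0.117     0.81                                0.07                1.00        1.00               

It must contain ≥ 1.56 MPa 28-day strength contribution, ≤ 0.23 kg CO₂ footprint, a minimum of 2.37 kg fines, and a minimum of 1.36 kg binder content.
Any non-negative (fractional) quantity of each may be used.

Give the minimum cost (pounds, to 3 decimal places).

Treat it as an LP. Let x1 = kg of fly ash, x2 = kg of recycled aggregate, x3 = kg of crushed granite, x4 = kg of metakaolin, x5 = kg of silica fume, x6 = kg of GGBS.
min 0.081x1 + 0.016x2 + 0.04x3 + 0.446x4 + 0.705x5 + 0.117x6 s.t.:
  0.52x1 + 0.02x2 + 0.03x3 + 1.19x4 + 1.58x5 + 0.81x6 ≥ 1.56   (28-day strength contribution)
  0.02x1 + 0.01x2 + 0.01x3 + 0.3x4 + 0.03x5 + 0.07x6 ≤ 0.23   (CO₂ footprint)
  1x1 + 0.06x2 + 0.02x3 + 1x4 + 1x5 + 1x6 ≥ 2.37   (fines)
  1x1 + 1x4 + 1x5 + 1x6 ≥ 1.36   (binder content)
  x1, x2, x3, x4, x5, x6 ≥ 0.
The cheapest feasible vertex uses only fly ash, GGBS; recycled aggregate, crushed granite, metakaolin, silica fume are not used. The 28-day strength contribution and fines requirements are met with equality.
Solving gives x1 = 1.24, x6 = 1.13.
Objective = 0.081·1.24 + 0.117·1.13 = 0.23265.

£0.233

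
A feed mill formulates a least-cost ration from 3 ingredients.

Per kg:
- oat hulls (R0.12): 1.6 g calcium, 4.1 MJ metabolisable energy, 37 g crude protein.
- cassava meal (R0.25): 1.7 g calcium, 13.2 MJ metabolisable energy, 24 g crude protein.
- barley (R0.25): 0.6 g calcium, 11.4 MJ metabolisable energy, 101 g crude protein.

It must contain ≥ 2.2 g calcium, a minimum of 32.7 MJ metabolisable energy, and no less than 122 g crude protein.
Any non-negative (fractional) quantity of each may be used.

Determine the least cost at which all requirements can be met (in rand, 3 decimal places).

Set it up as a linear program. Let x1 = kg of oat hulls, x2 = kg of cassava meal, x3 = kg of barley.
Minimize 0.12x1 + 0.25x2 + 0.25x3 s.t.:
  1.6x1 + 1.7x2 + 0.6x3 ≥ 2.2   (calcium)
  4.1x1 + 13.2x2 + 11.4x3 ≥ 32.7   (metabolisable energy)
  37x1 + 24x2 + 101x3 ≥ 122   (crude protein)
  x1, x2, x3 ≥ 0.
At the optimum only cassava meal, barley are positive (oat hulls = 0). The metabolisable energy and crude protein requirements are met with equality.
So cassava meal = 1.804 kg, barley = 0.7792 kg.
Total cost: 0.25·1.804 + 0.25·0.7792 = 0.64580.

R0.646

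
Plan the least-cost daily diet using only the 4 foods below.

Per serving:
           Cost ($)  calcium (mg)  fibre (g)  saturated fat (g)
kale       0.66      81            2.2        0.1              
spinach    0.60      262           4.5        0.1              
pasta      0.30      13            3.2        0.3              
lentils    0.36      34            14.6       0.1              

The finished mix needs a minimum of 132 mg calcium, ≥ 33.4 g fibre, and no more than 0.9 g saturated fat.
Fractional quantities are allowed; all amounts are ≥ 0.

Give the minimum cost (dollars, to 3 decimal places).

This is a linear program. Let x1 = servings of kale, x2 = servings of spinach, x3 = servings of pasta, x4 = servings of lentils.
Minimize 0.66x1 + 0.6x2 + 0.3x3 + 0.36x4 s.t.:
  81x1 + 262x2 + 13x3 + 34x4 ≥ 132   (calcium)
  2.2x1 + 4.5x2 + 3.2x3 + 14.6x4 ≥ 33.4   (fibre)
  0.1x1 + 0.1x2 + 0.3x3 + 0.1x4 ≤ 0.9   (saturated fat)
  x1, x2, x3, x4 ≥ 0.
The minimum-cost mix takes nothing from kale, pasta — only spinach, lentils. The calcium and fibre requirements are met with equality.
Optimal quantities: spinach = 0.2156 servings, lentils = 2.221 servings.
Cost = 0.6·0.2156 + 0.36·2.221 = 0.92892.

$0.929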